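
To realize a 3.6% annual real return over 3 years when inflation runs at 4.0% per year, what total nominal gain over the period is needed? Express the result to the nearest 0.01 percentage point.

25.08%

Required annual nominal rate: (1+3.6%)(1+4.0%) − 1 = 7.744%.
Cumulative over 3 years: (1 + 0.07744)^3 − 1 ≈ 0.25078.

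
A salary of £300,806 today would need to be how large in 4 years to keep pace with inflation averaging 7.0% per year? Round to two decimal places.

Cumulative price-level factor: (1+7.0%)^4 = 1.31079601.
The nominal amount required is £300,806 scaled up by that factor.

£394,295.30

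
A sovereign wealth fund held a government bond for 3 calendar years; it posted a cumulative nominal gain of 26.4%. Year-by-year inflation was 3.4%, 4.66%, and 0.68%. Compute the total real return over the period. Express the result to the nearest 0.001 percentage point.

Cumulative inflation factor: 1.034 × 1.0466 × 1.0068 ≈ 1.08954.
Nominal growth factor: 1.26400. Real growth factor = 1.26400 / 1.08954 ≈ 1.16012.
Total real return ≈ 16.0119%.

16.012%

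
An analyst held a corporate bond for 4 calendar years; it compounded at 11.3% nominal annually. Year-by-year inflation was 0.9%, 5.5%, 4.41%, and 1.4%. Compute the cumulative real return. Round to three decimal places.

Cumulative inflation factor: 1.009 × 1.055 × 1.0441 × 1.014 ≈ 1.12700.
Nominal growth factor: 1.53455. Real growth factor = 1.53455 / 1.12700 ≈ 1.36162.
Total real return ≈ 36.1623%.

36.162%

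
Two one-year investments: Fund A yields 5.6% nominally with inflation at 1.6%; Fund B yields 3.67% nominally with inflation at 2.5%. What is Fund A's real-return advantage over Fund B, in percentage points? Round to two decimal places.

Fund A real return: 1.056/1.016 − 1 = 3.937%.
Fund B real return: 1.0367/1.025 − 1 = 1.141%.
Difference: 3.937 − 1.141 = 2.796 pp.

2.80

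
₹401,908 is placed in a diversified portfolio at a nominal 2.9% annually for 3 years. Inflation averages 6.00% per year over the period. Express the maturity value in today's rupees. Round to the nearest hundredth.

Nominal value at maturity: ₹401,908 × (1 + 2.9%)^3 ≈ ₹437,897.81.
Price-level factor over 3 years: (1 + 6.00%)^3 = 1.191016.
Dividing the nominal maturity value by the price-level factor gives the value in today's money.

₹367,667.45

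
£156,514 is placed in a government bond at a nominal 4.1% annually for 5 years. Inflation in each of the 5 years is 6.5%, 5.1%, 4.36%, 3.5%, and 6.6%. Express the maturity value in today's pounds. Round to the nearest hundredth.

£148,464.59

Nominal value at maturity: £156,514 × (1 + 4.1%)^5 ≈ £191,340.47.
Price-level factor over 5 years: 1.065 × 1.051 × 1.0436 × 1.035 × 1.066 ≈ 1.2887953151.
The maturity value deflated by that factor is the answer in today's purchasing power.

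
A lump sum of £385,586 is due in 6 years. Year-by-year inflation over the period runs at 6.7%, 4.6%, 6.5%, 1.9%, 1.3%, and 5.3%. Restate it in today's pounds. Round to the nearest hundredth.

£298,444.48

Price-level factor over 6 years: 1.067 × 1.046 × 1.065 × 1.019 × 1.013 × 1.053 ≈ 1.2919857163.
Purchasing power today: £385,586 divided by that factor.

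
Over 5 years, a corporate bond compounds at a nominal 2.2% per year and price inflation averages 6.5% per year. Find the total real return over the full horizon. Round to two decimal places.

-18.62%

The annual real rate is (1+2.2%)/(1+6.5%) − 1 = -4.0376%.
Compounded over 5 years: (1 + -0.040376)^5 − 1 ≈ -0.18622.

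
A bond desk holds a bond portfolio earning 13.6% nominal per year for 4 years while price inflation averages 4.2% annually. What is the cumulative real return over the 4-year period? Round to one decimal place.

41.3%

The annual real rate is (1+13.6%)/(1+4.2%) − 1 = 9.0211%.
Compounded over 4 years: (1 + 0.090211)^4 − 1 ≈ 0.41268.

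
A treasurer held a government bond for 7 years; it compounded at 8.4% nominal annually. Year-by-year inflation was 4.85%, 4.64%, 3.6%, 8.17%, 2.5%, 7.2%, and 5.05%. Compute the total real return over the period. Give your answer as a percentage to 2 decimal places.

Cumulative inflation factor: 1.0485 × 1.0464 × 1.036 × 1.0817 × 1.025 × 1.072 × 1.0505 ≈ 1.41921.
Nominal growth factor: 1.75875. Real growth factor = 1.75875 / 1.41921 ≈ 1.23925.
Total real return ≈ 23.9246%.

23.92%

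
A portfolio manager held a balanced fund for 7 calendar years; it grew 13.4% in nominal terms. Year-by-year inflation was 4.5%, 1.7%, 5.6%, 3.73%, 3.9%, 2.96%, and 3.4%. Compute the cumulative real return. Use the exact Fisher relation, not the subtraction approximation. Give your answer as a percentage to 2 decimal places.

Cumulative inflation factor: 1.045 × 1.017 × 1.056 × 1.0373 × 1.039 × 1.0296 × 1.034 ≈ 1.28769.
Nominal growth factor: 1.13400. Real growth factor = 1.13400 / 1.28769 ≈ 0.88065.
Total real return ≈ -11.9351%.

-11.94%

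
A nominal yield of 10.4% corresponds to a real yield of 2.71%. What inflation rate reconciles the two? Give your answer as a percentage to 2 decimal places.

7.49%

From (1+r_nom) = (1+r_real)(1+π), we get 1+π = (1 + 10.4%)/(1 + 2.71%) = 1.104/1.0271 ≈ 1.07487.
So π ≈ 7.4871%.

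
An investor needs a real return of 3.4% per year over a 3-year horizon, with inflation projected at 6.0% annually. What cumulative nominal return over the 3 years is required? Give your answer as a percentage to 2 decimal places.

31.67%

Required annual nominal rate: (1+3.4%)(1+6.0%) − 1 = 9.604%.
Cumulative over 3 years: (1 + 0.09604)^3 − 1 ≈ 0.31668.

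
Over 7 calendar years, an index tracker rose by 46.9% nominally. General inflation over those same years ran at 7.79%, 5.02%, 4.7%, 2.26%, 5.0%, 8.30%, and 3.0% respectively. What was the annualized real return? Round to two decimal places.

Cumulative inflation factor: 1.0779 × 1.0502 × 1.047 × 1.0226 × 1.050 × 1.0830 × 1.030 ≈ 1.41957.
Nominal growth factor: 1.46900. Real growth factor = 1.46900 / 1.41957 ≈ 1.03482.
Annualized: 1.03482^(1/7) − 1 ≈ 0.00490.

0.49%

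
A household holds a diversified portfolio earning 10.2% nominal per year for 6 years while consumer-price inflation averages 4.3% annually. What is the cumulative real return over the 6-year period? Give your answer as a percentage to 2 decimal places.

39.12%

The annual real rate is (1+10.2%)/(1+4.3%) − 1 = 5.6568%.
Compounded over 6 years: (1 + 0.056568)^6 − 1 ≈ 0.39118.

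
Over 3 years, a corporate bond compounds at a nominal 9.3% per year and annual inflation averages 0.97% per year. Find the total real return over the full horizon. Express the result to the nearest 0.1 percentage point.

26.8%

The annual real rate is (1+9.3%)/(1+0.97%) − 1 = 8.2500%.
Compounded over 3 years: (1 + 0.082500)^3 − 1 ≈ 0.26848.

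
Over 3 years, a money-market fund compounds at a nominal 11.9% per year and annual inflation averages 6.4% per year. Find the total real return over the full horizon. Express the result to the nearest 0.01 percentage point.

The annual real rate is (1+11.9%)/(1+6.4%) − 1 = 5.1692%.
Compounded over 3 years: (1 + 0.051692)^3 − 1 ≈ 0.16323.

16.32%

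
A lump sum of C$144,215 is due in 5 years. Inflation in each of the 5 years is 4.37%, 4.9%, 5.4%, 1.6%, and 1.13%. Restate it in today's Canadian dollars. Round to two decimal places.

Price-level factor over 5 years: 1.0437 × 1.049 × 1.054 × 1.016 × 1.0113 ≈ 1.1856745492.
Purchasing power today: C$144,215 divided by that factor.

C$121,631.18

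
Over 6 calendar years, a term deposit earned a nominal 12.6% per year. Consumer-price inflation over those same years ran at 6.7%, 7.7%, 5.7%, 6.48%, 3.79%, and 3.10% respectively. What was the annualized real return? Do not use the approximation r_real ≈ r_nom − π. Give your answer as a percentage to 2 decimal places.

Cumulative inflation factor: 1.067 × 1.077 × 1.057 × 1.0648 × 1.0379 × 1.0310 ≈ 1.38400.
Nominal growth factor: 2.03812. Real growth factor = 2.03812 / 1.38400 ≈ 1.47263.
Annualized: 1.47263^(1/6) − 1 ≈ 0.06663.

6.66%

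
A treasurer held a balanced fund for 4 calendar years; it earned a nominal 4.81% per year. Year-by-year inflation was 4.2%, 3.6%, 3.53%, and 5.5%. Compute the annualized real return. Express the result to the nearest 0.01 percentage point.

0.58%

Cumulative inflation factor: 1.042 × 1.036 × 1.0353 × 1.055 ≈ 1.17909.
Nominal growth factor: 1.20673. Real growth factor = 1.20673 / 1.17909 ≈ 1.02345.
Annualized: 1.02345^(1/4) − 1 ≈ 0.00581.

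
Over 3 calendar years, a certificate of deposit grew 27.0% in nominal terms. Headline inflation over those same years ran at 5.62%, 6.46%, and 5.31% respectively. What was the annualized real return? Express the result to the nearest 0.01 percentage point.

Cumulative inflation factor: 1.0562 × 1.0646 × 1.0531 ≈ 1.18414.
Nominal growth factor: 1.27000. Real growth factor = 1.27000 / 1.18414 ≈ 1.07251.
Annualized: 1.07251^(1/3) − 1 ≈ 0.02361.

2.36%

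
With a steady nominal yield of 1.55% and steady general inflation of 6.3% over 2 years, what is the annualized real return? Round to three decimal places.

With constant rates the annual real return is the same each year: (1+1.55%)/(1+6.3%) − 1 = -0.04468.

-4.468%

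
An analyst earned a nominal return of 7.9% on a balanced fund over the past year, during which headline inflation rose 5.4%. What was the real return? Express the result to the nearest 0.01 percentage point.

Real return via the Fisher equation: (1 + 7.9%)/(1 + 5.4%) − 1 = 1.079/1.054 − 1 ≈ 0.02372.

2.37%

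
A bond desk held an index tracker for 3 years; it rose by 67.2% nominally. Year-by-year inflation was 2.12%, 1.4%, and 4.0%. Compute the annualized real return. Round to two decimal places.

Cumulative inflation factor: 1.0212 × 1.014 × 1.040 ≈ 1.07692.
Nominal growth factor: 1.67200. Real growth factor = 1.67200 / 1.07692 ≈ 1.55258.
Annualized: 1.55258^(1/3) − 1 ≈ 0.15794.

15.79%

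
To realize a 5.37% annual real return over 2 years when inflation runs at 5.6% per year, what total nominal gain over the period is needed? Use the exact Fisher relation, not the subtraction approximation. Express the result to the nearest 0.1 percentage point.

Required annual nominal rate: (1+5.37%)(1+5.6%) − 1 = 11.27072%.
Cumulative over 2 years: (1 + 0.1127072)^2 − 1 ≈ 0.23812.

23.8%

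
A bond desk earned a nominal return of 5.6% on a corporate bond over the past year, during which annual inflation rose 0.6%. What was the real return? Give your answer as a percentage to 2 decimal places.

Real return via the Fisher equation: (1 + 5.6%)/(1 + 0.6%) − 1 = 1.056/1.006 − 1 ≈ 0.04970.

4.97%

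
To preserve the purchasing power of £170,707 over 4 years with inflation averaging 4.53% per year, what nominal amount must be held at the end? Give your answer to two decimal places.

£203,805.14

Cumulative price-level factor: (1+4.53%)^4 ≈ 1.1938885898.
The nominal amount required is £170,707 scaled up by that factor.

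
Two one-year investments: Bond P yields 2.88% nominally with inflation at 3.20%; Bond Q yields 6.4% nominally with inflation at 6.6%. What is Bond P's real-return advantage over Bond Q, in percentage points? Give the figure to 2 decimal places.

-0.12

Bond P real return: 1.0288/1.0320 − 1 = -0.310%.
Bond Q real return: 1.064/1.066 − 1 = -0.188%.
Difference: -0.310 − (-0.188) = -0.122 pp.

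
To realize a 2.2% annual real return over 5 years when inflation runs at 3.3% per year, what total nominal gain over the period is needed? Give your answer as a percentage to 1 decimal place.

31.1%

Required annual nominal rate: (1+2.2%)(1+3.3%) − 1 = 5.5726%.
Cumulative over 5 years: (1 + 0.055726)^5 − 1 ≈ 0.31146.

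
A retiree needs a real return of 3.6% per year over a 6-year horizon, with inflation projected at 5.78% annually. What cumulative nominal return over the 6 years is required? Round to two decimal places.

Required annual nominal rate: (1+3.6%)(1+5.78%) − 1 = 9.58808%.
Cumulative over 6 years: (1 + 0.0958808)^6 − 1 ≈ 0.73213.

73.21%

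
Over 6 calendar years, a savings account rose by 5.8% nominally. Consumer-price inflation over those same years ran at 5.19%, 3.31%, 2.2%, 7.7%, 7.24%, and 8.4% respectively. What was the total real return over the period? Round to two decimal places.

Cumulative inflation factor: 1.0519 × 1.0331 × 1.022 × 1.077 × 1.0724 × 1.084 ≈ 1.39050.
Nominal growth factor: 1.05800. Real growth factor = 1.05800 / 1.39050 ≈ 0.76088.
Total real return ≈ -23.9120%.

-23.91%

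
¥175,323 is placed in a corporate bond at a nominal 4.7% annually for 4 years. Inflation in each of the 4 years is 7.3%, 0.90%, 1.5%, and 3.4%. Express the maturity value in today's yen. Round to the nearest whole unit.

Nominal value at maturity: ¥175,323 × (1 + 4.7%)^4 ≈ ¥210,681.
Price-level factor over 4 years: 1.073 × 1.0090 × 1.015 × 1.034 ≈ 1.1362593481.
Dividing the nominal maturity value by the price-level factor gives the value in today's money.

¥185,416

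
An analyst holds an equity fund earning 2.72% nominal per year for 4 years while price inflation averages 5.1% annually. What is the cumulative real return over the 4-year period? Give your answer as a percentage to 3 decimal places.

The annual real rate is (1+2.72%)/(1+5.1%) − 1 = -2.2645%.
Compounded over 4 years: (1 + -0.022645)^4 − 1 ≈ -0.08755.

-8.755%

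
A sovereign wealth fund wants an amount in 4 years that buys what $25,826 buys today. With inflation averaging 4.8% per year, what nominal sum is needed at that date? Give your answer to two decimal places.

Cumulative price-level factor: (1+4.8%)^4 ≈ 1.2062716764.
The nominal amount required is $25,826 scaled up by that factor.

$31,153.17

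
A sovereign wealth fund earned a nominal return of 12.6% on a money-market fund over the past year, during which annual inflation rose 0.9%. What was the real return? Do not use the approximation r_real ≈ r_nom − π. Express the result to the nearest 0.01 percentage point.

11.60%

Real return via the Fisher equation: (1 + 12.6%)/(1 + 0.9%) − 1 = 1.126/1.009 − 1 ≈ 0.11596.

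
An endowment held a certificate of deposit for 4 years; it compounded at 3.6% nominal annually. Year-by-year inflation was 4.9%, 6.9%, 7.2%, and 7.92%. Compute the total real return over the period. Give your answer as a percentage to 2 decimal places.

-11.20%

Cumulative inflation factor: 1.049 × 1.069 × 1.072 × 1.0792 ≈ 1.29733.
Nominal growth factor: 1.15196. Real growth factor = 1.15196 / 1.29733 ≈ 0.88795.
Total real return ≈ -11.2049%.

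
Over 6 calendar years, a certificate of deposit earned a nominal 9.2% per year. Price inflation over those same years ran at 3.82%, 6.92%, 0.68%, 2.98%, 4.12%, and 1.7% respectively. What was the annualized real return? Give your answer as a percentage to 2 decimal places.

Cumulative inflation factor: 1.0382 × 1.0692 × 1.0068 × 1.0298 × 1.0412 × 1.017 ≈ 1.21868.
Nominal growth factor: 1.69565. Real growth factor = 1.69565 / 1.21868 ≈ 1.39138.
Annualized: 1.39138^(1/6) − 1 ≈ 0.05659.

5.66%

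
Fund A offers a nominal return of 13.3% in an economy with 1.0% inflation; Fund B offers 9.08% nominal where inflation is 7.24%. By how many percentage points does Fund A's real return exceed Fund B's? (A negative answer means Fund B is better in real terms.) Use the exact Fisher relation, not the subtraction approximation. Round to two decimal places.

10.46

Fund A real return: 1.133/1.010 − 1 = 12.178%.
Fund B real return: 1.0908/1.0724 − 1 = 1.716%.
Difference: 12.178 − 1.716 = 10.462 pp.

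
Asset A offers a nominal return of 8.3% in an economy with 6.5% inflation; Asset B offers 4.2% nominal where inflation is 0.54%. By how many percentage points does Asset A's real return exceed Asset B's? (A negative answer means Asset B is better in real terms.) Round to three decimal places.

Asset A real return: 1.083/1.065 − 1 = 1.6901%.
Asset B real return: 1.042/1.0054 − 1 = 3.6403%.
Difference: 1.6901 − 3.6403 = -1.9502 pp.

-1.950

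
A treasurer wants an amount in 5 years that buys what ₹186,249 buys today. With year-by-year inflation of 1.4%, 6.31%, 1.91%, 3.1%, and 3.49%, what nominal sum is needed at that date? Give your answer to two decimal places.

₹218,313.14

Cumulative price-level factor: 1.014 × 1.0631 × 1.0191 × 1.031 × 1.0349 ≈ 1.1721573819.
The nominal amount required is ₹186,249 scaled up by that factor.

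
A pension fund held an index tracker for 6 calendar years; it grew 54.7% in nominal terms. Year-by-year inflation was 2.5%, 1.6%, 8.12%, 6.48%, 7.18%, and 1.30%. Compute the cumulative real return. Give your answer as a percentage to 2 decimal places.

18.84%

Cumulative inflation factor: 1.025 × 1.016 × 1.0812 × 1.0648 × 1.0718 × 1.0130 ≈ 1.30171.
Nominal growth factor: 1.54700. Real growth factor = 1.54700 / 1.30171 ≈ 1.18844.
Total real return ≈ 18.8435%.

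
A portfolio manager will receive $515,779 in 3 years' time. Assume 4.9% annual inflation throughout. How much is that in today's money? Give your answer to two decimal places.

Price-level factor over 3 years: (1 + 4.9%)^3 = 1.154320649.
Purchasing power today: $515,779 divided by that factor.

$446,824.72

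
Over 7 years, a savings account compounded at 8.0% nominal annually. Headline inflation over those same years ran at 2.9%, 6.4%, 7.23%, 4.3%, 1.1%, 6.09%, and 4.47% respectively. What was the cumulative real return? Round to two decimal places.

Cumulative inflation factor: 1.029 × 1.064 × 1.0723 × 1.043 × 1.011 × 1.0609 × 1.0447 ≈ 1.37207.
Nominal growth factor: 1.71382. Real growth factor = 1.71382 / 1.37207 ≈ 1.24908.
Total real return ≈ 24.9084%.

24.91%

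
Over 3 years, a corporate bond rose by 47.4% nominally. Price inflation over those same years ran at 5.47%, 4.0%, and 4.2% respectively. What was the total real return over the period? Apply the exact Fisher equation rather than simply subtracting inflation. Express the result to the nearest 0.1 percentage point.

Cumulative inflation factor: 1.0547 × 1.040 × 1.042 ≈ 1.14296.
Nominal growth factor: 1.47400. Real growth factor = 1.47400 / 1.14296 ≈ 1.28964.
Total real return ≈ 28.9637%.

29.0%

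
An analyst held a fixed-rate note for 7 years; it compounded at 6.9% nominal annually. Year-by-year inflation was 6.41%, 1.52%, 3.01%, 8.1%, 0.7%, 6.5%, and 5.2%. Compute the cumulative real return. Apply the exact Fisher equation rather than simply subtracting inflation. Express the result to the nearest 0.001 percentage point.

17.547%

Cumulative inflation factor: 1.0641 × 1.0152 × 1.0301 × 1.081 × 1.007 × 1.065 × 1.052 ≈ 1.35717.
Nominal growth factor: 1.59531. Real growth factor = 1.59531 / 1.35717 ≈ 1.17547.
Total real return ≈ 17.5466%.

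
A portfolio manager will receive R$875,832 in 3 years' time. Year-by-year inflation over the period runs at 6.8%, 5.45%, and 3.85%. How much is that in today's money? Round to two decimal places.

Price-level factor over 3 years: 1.068 × 1.0545 × 1.0385 = 1.169564931.
Purchasing power today: R$875,832 divided by that factor.

R$748,852.82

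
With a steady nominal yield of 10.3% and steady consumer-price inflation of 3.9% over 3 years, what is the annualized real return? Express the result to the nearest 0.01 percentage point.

With constant rates the annual real return is the same each year: (1+10.3%)/(1+3.9%) − 1 = 0.06160.

6.16%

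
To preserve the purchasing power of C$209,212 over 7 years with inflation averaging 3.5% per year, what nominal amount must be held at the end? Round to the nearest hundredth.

Cumulative price-level factor: (1+3.5%)^7 ≈ 1.2722792628.
Multiplying C$209,212 by the price-level factor gives the future nominal sum.

C$266,176.09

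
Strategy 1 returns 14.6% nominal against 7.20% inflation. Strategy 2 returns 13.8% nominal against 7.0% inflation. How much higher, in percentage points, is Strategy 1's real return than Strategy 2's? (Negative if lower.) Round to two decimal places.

0.55

Strategy 1 real return: 1.146/1.0720 − 1 = 6.903%.
Strategy 2 real return: 1.138/1.070 − 1 = 6.355%.
Difference: 6.903 − 6.355 = 0.548 pp.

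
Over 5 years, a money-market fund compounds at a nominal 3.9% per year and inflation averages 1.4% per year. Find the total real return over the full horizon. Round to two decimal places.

12.95%

The annual real rate is (1+3.9%)/(1+1.4%) − 1 = 2.4655%.
Compounded over 5 years: (1 + 0.024655)^5 − 1 ≈ 0.12950.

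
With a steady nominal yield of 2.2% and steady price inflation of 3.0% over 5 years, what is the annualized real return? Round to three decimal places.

With constant rates the annual real return is the same each year: (1+2.2%)/(1+3.0%) − 1 = -0.00777.

-0.777%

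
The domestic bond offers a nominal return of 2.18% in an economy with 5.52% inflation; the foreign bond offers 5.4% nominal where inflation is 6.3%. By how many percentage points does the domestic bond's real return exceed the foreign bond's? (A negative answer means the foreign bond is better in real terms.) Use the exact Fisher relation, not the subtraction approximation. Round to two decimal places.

The domestic bond real return: 1.0218/1.0552 − 1 = -3.165%.
The foreign bond real return: 1.054/1.063 − 1 = -0.847%.
Difference: -3.165 − (-0.847) = -2.318 pp.

-2.32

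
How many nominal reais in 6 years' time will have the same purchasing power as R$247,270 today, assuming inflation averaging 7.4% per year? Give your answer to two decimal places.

Cumulative price-level factor: (1+7.4%)^6 ≈ 1.5347077569.
The nominal amount required is R$247,270 scaled up by that factor.

R$379,487.19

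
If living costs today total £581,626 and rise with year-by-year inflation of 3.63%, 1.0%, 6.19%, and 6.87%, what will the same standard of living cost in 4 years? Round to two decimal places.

£690,860.11

Cumulative price-level factor: 1.0363 × 1.010 × 1.0619 × 1.0687 ≈ 1.1878081536.
The nominal amount required is £581,626 scaled up by that factor.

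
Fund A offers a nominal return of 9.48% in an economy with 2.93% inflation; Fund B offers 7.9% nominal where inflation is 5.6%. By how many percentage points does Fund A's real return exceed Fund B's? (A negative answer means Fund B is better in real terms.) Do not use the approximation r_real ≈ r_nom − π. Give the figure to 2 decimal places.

4.19

Fund A real return: 1.0948/1.0293 − 1 = 6.364%.
Fund B real return: 1.079/1.056 − 1 = 2.178%.
Difference: 6.364 − 2.178 = 4.186 pp.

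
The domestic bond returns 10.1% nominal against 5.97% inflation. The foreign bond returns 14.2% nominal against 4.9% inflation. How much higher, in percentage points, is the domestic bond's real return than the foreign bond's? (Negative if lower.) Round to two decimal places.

-4.97

The domestic bond real return: 1.101/1.0597 − 1 = 3.897%.
The foreign bond real return: 1.142/1.049 − 1 = 8.866%.
Difference: 3.897 − 8.866 = -4.969 pp.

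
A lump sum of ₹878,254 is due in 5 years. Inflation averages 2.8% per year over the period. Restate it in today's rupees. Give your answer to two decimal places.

₹764,987.90

Price-level factor over 5 years: (1 + 2.8%)^5 ≈ 1.1480626105.
Purchasing power today: ₹878,254 divided by that factor.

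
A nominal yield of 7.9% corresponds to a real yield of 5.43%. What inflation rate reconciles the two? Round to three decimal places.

2.343%

From (1+r_nom) = (1+r_real)(1+π), we get 1+π = (1 + 7.9%)/(1 + 5.43%) = 1.079/1.0543 ≈ 1.02343.
So π ≈ 2.3428%.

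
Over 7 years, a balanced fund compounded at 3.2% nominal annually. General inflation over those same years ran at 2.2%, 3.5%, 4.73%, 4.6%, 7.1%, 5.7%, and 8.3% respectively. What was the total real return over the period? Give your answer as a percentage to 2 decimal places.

Cumulative inflation factor: 1.022 × 1.035 × 1.0473 × 1.046 × 1.071 × 1.057 × 1.083 ≈ 1.42065.
Nominal growth factor: 1.24669. Real growth factor = 1.24669 / 1.42065 ≈ 0.87755.
Total real return ≈ -12.2452%.

-12.25%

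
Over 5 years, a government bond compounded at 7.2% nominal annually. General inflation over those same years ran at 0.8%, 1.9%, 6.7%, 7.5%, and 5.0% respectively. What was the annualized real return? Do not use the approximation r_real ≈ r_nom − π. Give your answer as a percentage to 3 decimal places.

Cumulative inflation factor: 1.008 × 1.019 × 1.067 × 1.075 × 1.050 ≈ 1.23708.
Nominal growth factor: 1.41571. Real growth factor = 1.41571 / 1.23708 ≈ 1.14440.
Annualized: 1.14440^(1/5) − 1 ≈ 0.02734.

2.734%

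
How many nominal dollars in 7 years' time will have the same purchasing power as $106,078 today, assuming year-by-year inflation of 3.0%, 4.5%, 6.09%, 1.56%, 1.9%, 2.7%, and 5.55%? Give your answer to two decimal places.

Cumulative price-level factor: 1.030 × 1.045 × 1.0609 × 1.0156 × 1.019 × 1.027 × 1.0555 ≈ 1.2810129555.
Multiplying $106,078 by the price-level factor gives the future nominal sum.

$135,887.29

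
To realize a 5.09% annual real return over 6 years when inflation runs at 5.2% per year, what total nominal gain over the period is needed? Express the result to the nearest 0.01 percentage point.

82.58%

Required annual nominal rate: (1+5.09%)(1+5.2%) − 1 = 10.55468%.
Cumulative over 6 years: (1 + 0.1055468)^6 − 1 ≈ 0.82584.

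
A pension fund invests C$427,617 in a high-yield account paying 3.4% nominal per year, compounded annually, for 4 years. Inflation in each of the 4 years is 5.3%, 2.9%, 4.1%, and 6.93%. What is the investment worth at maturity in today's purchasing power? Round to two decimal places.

Nominal value at maturity: C$427,617 × (1 + 3.4%)^4 ≈ C$488,806.66.
Price-level factor over 4 years: 1.053 × 1.029 × 1.041 × 1.0693 ≈ 1.2061297848.
The maturity value deflated by that factor is the answer in today's purchasing power.

C$405,268.71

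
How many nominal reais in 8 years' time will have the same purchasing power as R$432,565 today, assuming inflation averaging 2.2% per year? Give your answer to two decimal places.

Cumulative price-level factor: (1+2.2%)^8 ≈ 1.1901649777.
Multiplying R$432,565 by the price-level factor gives the future nominal sum.

R$514,823.71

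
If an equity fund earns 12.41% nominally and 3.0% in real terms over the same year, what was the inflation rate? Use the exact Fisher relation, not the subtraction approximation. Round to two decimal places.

From (1+r_nom) = (1+r_real)(1+π), we get 1+π = (1 + 12.41%)/(1 + 3.0%) = 1.1241/1.030 ≈ 1.09136.
So π ≈ 9.1359%.

9.14%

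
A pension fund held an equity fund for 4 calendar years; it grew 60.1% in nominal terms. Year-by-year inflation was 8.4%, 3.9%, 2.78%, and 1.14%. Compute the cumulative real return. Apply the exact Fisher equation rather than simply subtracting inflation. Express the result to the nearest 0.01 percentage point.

Cumulative inflation factor: 1.084 × 1.039 × 1.0278 × 1.0114 ≈ 1.17078.
Nominal growth factor: 1.60100. Real growth factor = 1.60100 / 1.17078 ≈ 1.36746.
Total real return ≈ 36.7461%.

36.75%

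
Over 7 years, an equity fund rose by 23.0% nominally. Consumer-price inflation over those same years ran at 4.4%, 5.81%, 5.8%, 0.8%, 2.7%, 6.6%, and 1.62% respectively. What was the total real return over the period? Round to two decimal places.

-6.15%

Cumulative inflation factor: 1.044 × 1.0581 × 1.058 × 1.008 × 1.027 × 1.066 × 1.0162 ≈ 1.31063.
Nominal growth factor: 1.23000. Real growth factor = 1.23000 / 1.31063 ≈ 0.93848.
Total real return ≈ -6.1520%.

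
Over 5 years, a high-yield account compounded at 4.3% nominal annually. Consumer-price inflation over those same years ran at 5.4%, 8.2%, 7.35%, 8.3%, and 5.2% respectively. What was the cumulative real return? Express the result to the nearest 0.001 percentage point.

Cumulative inflation factor: 1.054 × 1.082 × 1.0735 × 1.083 × 1.052 ≈ 1.39481.
Nominal growth factor: 1.23430. Real growth factor = 1.23430 / 1.39481 ≈ 0.88493.
Total real return ≈ -11.5073%.

-11.507%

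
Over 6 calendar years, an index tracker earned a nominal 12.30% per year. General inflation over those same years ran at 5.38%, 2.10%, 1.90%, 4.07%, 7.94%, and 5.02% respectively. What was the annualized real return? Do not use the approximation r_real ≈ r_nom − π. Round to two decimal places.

7.59%

Cumulative inflation factor: 1.0538 × 1.0210 × 1.0190 × 1.0407 × 1.0794 × 1.0502 ≈ 1.29342.
Nominal growth factor: 2.00576. Real growth factor = 2.00576 / 1.29342 ≈ 1.55075.
Annualized: 1.55075^(1/6) − 1 ≈ 0.07586.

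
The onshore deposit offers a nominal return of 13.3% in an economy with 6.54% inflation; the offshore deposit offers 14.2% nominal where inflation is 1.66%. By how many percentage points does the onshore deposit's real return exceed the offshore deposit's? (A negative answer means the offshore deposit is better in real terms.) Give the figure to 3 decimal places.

-5.990

The onshore deposit real return: 1.133/1.0654 − 1 = 6.3450%.
The offshore deposit real return: 1.142/1.0166 − 1 = 12.3352%.
Difference: 6.3450 − 12.3352 = -5.9902 pp.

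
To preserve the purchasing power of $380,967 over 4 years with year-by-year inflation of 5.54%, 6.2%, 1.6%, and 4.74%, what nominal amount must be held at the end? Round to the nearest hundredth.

Cumulative price-level factor: 1.0554 × 1.062 × 1.016 × 1.0474 ≈ 1.1927457674.
Multiplying $380,967 by the price-level factor gives the future nominal sum.

$454,396.78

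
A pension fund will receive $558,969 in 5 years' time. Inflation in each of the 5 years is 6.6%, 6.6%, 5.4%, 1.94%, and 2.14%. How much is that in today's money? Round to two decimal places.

$448,221.02

Price-level factor over 5 years: 1.066 × 1.066 × 1.054 × 1.0194 × 1.0214 ≈ 1.2470834135.
Purchasing power today: $558,969 divided by that factor.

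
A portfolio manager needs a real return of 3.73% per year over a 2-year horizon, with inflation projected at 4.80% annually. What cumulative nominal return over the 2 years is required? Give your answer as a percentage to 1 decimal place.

Required annual nominal rate: (1+3.73%)(1+4.80%) − 1 = 8.70904%.
Cumulative over 2 years: (1 + 0.0870904)^2 − 1 ≈ 0.18177.

18.2%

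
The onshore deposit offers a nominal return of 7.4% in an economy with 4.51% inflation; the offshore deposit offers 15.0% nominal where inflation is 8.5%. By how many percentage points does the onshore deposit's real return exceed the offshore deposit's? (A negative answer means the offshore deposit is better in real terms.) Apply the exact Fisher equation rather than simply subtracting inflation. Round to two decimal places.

The onshore deposit real return: 1.074/1.0451 − 1 = 2.765%.
The offshore deposit real return: 1.150/1.085 − 1 = 5.991%.
Difference: 2.765 − 5.991 = -3.226 pp.

-3.23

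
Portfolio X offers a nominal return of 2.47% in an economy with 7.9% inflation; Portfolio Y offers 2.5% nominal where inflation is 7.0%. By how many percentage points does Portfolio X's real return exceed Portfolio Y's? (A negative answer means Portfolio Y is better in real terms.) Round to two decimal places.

Portfolio X real return: 1.0247/1.079 − 1 = -5.032%.
Portfolio Y real return: 1.025/1.070 − 1 = -4.206%.
Difference: -5.032 − (-4.206) = -0.826 pp.

-0.83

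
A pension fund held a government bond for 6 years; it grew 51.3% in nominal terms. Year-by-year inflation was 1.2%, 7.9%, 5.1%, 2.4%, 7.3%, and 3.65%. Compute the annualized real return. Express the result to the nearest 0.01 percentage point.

Cumulative inflation factor: 1.012 × 1.079 × 1.051 × 1.024 × 1.073 × 1.0365 ≈ 1.30699.
Nominal growth factor: 1.51300. Real growth factor = 1.51300 / 1.30699 ≈ 1.15762.
Annualized: 1.15762^(1/6) − 1 ≈ 0.02469.

2.47%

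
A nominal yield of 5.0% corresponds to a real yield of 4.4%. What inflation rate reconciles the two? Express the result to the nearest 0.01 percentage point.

0.57%

From (1+r_nom) = (1+r_real)(1+π), we get 1+π = (1 + 5.0%)/(1 + 4.4%) = 1.050/1.044 ≈ 1.00575.
So π ≈ 0.5747%.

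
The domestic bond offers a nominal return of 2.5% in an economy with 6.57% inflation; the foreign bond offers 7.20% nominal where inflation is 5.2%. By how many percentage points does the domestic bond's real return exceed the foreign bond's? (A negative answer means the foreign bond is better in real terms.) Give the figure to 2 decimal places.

The domestic bond real return: 1.025/1.0657 − 1 = -3.819%.
The foreign bond real return: 1.0720/1.052 − 1 = 1.901%.
Difference: -3.819 − 1.901 = -5.720 pp.

-5.72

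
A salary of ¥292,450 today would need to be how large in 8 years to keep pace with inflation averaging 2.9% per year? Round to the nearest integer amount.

Cumulative price-level factor: (1+2.9%)^8 ≈ 1.2569644591.
Multiplying ¥292,450 by the price-level factor gives the future nominal sum.

¥367,599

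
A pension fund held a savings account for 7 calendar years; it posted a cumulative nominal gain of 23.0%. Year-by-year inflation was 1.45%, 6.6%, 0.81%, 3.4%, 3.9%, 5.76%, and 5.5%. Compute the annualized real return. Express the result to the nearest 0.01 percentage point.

Cumulative inflation factor: 1.0145 × 1.066 × 1.0081 × 1.034 × 1.039 × 1.0576 × 1.055 ≈ 1.30684.
Nominal growth factor: 1.23000. Real growth factor = 1.23000 / 1.30684 ≈ 0.94120.
Annualized: 0.94120^(1/7) − 1 ≈ -0.00862.

-0.86%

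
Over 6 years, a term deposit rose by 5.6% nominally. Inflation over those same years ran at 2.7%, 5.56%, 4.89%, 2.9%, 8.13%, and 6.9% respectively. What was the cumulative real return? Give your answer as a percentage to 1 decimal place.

-21.9%

Cumulative inflation factor: 1.027 × 1.0556 × 1.0489 × 1.029 × 1.0813 × 1.069 ≈ 1.35252.
Nominal growth factor: 1.05600. Real growth factor = 1.05600 / 1.35252 ≈ 0.78077.
Total real return ≈ -21.9234%.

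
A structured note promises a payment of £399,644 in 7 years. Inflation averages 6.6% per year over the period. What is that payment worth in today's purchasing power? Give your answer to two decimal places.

£255,489.39

Price-level factor over 7 years: (1 + 6.6%)^7 ≈ 1.5642293588.
Purchasing power today: £399,644 divided by that factor.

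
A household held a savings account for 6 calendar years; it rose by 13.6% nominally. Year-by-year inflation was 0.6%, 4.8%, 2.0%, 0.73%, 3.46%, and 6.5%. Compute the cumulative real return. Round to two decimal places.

-4.82%

Cumulative inflation factor: 1.006 × 1.048 × 1.020 × 1.0073 × 1.0346 × 1.065 ≈ 1.19355.
Nominal growth factor: 1.13600. Real growth factor = 1.13600 / 1.19355 ≈ 0.95178.
Total real return ≈ -4.8217%.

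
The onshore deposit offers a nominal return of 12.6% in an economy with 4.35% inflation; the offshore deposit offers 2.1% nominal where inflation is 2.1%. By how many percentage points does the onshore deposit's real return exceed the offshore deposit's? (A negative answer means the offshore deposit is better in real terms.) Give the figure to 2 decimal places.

7.91

The onshore deposit real return: 1.126/1.0435 − 1 = 7.906%.
The offshore deposit real return: 1.021/1.021 − 1 = 0.000%.
Difference: 7.906 − 0.000 = 7.906 pp.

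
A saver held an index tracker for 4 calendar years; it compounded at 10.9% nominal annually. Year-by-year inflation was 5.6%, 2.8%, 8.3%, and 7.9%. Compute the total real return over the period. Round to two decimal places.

19.24%

Cumulative inflation factor: 1.056 × 1.028 × 1.083 × 1.079 ≈ 1.26855.
Nominal growth factor: 1.51261. Real growth factor = 1.51261 / 1.26855 ≈ 1.19239.
Total real return ≈ 19.2393%.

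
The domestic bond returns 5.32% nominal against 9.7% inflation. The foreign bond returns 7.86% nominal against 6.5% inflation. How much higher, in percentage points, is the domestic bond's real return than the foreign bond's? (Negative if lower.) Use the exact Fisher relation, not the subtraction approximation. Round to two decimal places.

The domestic bond real return: 1.0532/1.097 − 1 = -3.993%.
The foreign bond real return: 1.0786/1.065 − 1 = 1.277%.
Difference: -3.993 − 1.277 = -5.270 pp.

-5.27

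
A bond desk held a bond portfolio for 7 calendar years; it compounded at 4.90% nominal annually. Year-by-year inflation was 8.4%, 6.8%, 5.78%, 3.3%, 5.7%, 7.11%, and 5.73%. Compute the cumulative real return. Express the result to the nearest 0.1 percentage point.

-7.7%

Cumulative inflation factor: 1.084 × 1.068 × 1.0578 × 1.033 × 1.057 × 1.0711 × 1.0573 ≈ 1.51429.
Nominal growth factor: 1.39775. Real growth factor = 1.39775 / 1.51429 ≈ 0.92304.
Total real return ≈ -7.6959%.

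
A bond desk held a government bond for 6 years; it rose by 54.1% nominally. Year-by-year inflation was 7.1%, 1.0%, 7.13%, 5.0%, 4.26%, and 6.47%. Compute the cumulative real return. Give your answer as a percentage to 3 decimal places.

14.090%

Cumulative inflation factor: 1.071 × 1.010 × 1.0713 × 1.050 × 1.0426 × 1.0647 ≈ 1.35069.
Nominal growth factor: 1.54100. Real growth factor = 1.54100 / 1.35069 ≈ 1.14090.
Total real return ≈ 14.0897%.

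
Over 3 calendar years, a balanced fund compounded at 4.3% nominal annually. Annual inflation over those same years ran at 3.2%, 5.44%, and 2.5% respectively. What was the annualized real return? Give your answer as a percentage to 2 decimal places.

Cumulative inflation factor: 1.032 × 1.0544 × 1.025 ≈ 1.11534.
Nominal growth factor: 1.13463. Real growth factor = 1.13463 / 1.11534 ≈ 1.01729.
Annualized: 1.01729^(1/3) − 1 ≈ 0.00573.

0.57%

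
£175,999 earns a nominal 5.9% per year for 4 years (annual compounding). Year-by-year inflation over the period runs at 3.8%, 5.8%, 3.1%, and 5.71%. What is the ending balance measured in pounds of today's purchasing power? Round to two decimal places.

Nominal value at maturity: £175,999 × (1 + 5.9%)^4 ≈ £221,357.40.
Price-level factor over 4 years: 1.038 × 1.058 × 1.031 × 1.0571 ≈ 1.1968997033.
Dividing the nominal maturity value by the price-level factor gives the value in today's money.

£184,942.31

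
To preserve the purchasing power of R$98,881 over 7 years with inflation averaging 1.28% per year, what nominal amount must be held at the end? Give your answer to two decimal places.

R$108,088.30

Cumulative price-level factor: (1+1.28%)^7 ≈ 1.0931149871.
The nominal amount required is R$98,881 scaled up by that factor.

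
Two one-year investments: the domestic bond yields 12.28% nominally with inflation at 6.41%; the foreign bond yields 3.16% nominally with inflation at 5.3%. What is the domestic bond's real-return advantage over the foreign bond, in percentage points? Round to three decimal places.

The domestic bond real return: 1.1228/1.0641 − 1 = 5.5164%.
The foreign bond real return: 1.0316/1.053 − 1 = -2.0323%.
Difference: 5.5164 − (-2.0323) = 7.5487 pp.

7.549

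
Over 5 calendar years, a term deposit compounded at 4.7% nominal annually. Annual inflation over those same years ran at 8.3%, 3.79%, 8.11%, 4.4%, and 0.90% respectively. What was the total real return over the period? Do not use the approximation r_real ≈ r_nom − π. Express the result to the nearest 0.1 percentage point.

-1.7%

Cumulative inflation factor: 1.083 × 1.0379 × 1.0811 × 1.044 × 1.0090 ≈ 1.28009.
Nominal growth factor: 1.25815. Real growth factor = 1.25815 / 1.28009 ≈ 0.98286.
Total real return ≈ -1.7139%.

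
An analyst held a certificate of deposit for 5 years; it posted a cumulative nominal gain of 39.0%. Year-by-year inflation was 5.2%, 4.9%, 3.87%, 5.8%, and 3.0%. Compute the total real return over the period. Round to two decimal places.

11.28%

Cumulative inflation factor: 1.052 × 1.049 × 1.0387 × 1.058 × 1.030 ≈ 1.24912.
Nominal growth factor: 1.39000. Real growth factor = 1.39000 / 1.24912 ≈ 1.11278.
Total real return ≈ 11.2783%.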